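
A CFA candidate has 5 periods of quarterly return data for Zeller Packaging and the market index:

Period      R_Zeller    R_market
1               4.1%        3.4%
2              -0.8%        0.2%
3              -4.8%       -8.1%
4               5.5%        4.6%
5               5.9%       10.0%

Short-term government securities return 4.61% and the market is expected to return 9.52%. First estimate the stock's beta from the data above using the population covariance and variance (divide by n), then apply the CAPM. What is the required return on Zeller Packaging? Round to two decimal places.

Mean R_i = (4.1 − 0.8 − 4.8 + 5.5 + 5.9) / 5 = 1.9800%
Mean R_m = (3.4 + 0.2 − 8.1 + 4.6 + 10.0) / 5 = 2.0200%
Σ(R_i − R̄_i)(R_m − R̄_m) = 116.9620  ⇒  Cov = 116.9620 / 5 = 23.3924
Σ(R_m − R̄_m)² = 177.9680  ⇒  Var(R_m) = 177.9680 / 5 = 35.5936
β = Cov / Var(R_m) = 23.3924 / 35.5936 = 0.6572
MRP = 9.52% − 4.61% = 4.91%
E(R) = R_f + β × MRP = 4.61% + 0.6572 × 4.91% = 7.84%

7.84%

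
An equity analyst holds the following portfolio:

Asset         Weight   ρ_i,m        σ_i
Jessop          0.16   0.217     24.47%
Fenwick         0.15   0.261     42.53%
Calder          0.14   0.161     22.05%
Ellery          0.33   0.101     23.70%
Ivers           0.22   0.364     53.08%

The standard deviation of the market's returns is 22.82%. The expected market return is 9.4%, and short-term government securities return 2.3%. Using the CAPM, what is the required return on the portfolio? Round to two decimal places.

4.81%

β_Jessop = 0.217 × 24.47% / 22.82% = 0.2327
β_Fenwick = 0.261 × 42.53% / 22.82% = 0.4864
β_Calder = 0.161 × 22.05% / 22.82% = 0.1556
β_Ellery = 0.101 × 23.70% / 22.82% = 0.1049
β_Ivers = 0.364 × 53.08% / 22.82% = 0.8467
β_P = Σ w_i β_i = 0.16×0.2327 + 0.15×0.4864 + 0.14×0.1556 + 0.33×0.1049 + 0.22×0.8467 = 0.3529
MRP = 9.4% − 2.3% = 7.10%
E(R_P) = R_f + β_P × MRP = 2.3% + 0.3529 × 7.1% = 4.81%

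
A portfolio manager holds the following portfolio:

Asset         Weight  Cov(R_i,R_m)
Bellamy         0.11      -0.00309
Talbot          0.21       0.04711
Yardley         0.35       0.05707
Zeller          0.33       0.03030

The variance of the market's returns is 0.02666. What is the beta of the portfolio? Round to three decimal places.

β_Bellamy = -0.00309 / 0.02666 = -0.1159
β_Talbot = 0.04711 / 0.02666 = 1.7671
β_Yardley = 0.05707 / 0.02666 = 2.1407
β_Zeller = 0.03030 / 0.02666 = 1.1365
β_P = Σ w_i β_i = 0.11×-0.1159 + 0.21×1.7671 + 0.35×2.1407 + 0.33×1.1365 = 1.4826

1.483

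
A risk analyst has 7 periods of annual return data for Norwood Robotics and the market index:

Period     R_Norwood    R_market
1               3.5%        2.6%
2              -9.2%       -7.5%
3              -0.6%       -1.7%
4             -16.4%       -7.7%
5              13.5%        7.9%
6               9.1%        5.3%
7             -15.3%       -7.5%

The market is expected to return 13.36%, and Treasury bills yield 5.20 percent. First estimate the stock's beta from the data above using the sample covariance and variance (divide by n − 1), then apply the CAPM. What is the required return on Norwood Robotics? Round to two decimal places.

19.44%

Mean R_i = (3.5 − 9.2 − 0.6 − 16.4 + 13.5 + 9.1 − 15.3) / 7 = -2.2000%
Mean R_m = (2.6 − 7.5 − 1.7 − 7.7 + 7.9 + 5.3 − 7.5) / 7 = -1.2286%
Σ(R_i − R̄_i)(R_m − R̄_m) = 456.1100  ⇒  Cov = 456.1100 / 6 = 76.0183
Σ(R_m − R̄_m)² = 261.3743  ⇒  Var(R_m) = 261.3743 / 6 = 43.5624
β = Cov / Var(R_m) = 76.0183 / 43.5624 = 1.7450
MRP = 13.36% − 5.20% = 8.16%
E(R) = R_f + β × MRP = 5.20% + 1.7450 × 8.16% = 19.44%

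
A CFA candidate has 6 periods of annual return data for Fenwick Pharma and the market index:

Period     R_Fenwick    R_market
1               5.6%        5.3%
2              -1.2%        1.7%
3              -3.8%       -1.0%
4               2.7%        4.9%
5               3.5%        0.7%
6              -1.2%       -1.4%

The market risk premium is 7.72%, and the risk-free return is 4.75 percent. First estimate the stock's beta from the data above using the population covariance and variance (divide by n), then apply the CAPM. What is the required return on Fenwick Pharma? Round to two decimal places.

12.13%

Mean R_i = (5.6 − 1.2 − 3.8 + 2.7 + 3.5 − 1.2) / 6 = 0.9333%
Mean R_m = (5.3 + 1.7 − 1.0 + 4.9 + 0.7 − 1.4) / 6 = 1.7000%
Σ(R_i − R̄_i)(R_m − R̄_m) = 39.2800  ⇒  Cov = 39.2800 / 6 = 6.5467
Σ(R_m − R̄_m)² = 41.1000  ⇒  Var(R_m) = 41.1000 / 6 = 6.8500
β = Cov / Var(R_m) = 6.5467 / 6.8500 = 0.9557
E(R) = R_f + β × MRP = 4.75% + 0.9557 × 7.72% = 12.13%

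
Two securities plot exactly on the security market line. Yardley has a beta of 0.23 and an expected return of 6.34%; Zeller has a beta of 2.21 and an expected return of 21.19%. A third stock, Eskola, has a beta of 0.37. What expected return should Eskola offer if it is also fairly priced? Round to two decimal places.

7.39%

MRP (SML slope) = (21.19% − 6.34%) / (2.21 − 0.23) = 14.85% / 1.98 = 7.5000%
R_f (intercept) = 6.34% − 0.23 × 7.5000% = 4.6150%
E(R_Eskola) = R_f + β × MRP = 4.6150% + 0.37 × 7.5000% = 7.39%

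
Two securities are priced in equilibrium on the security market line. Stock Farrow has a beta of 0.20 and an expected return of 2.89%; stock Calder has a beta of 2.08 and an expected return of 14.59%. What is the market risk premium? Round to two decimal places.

6.22%

Both satisfy E(R) = R_f + β·MRP, so the slope of the SML is
MRP = (14.59% − 2.89%) / (2.08 − 0.20) = 11.70% / 1.88 = 6.2234%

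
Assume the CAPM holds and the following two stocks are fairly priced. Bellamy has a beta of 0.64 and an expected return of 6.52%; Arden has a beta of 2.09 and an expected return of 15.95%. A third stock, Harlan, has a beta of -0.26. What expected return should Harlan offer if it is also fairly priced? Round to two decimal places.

0.67%

MRP (SML slope) = (15.95% − 6.52%) / (2.09 − 0.64) = 9.43% / 1.45 = 6.5034%
R_f (intercept) = 6.52% − 0.64 × 6.5034% = 2.3578%
E(R_Harlan) = R_f + β × MRP = 2.3578% + -0.26 × 6.5034% = 0.67%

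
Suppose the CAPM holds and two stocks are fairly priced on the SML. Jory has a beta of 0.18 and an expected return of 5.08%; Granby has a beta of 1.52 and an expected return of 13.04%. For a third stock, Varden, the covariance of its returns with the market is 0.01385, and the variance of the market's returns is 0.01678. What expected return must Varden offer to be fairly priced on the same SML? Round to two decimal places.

8.91%

MRP = (13.04% − 5.08%) / (1.52 − 0.18) = 5.9403%
R_f = 5.08% − 0.18 × 5.9403% = 4.0107%
β_Varden = Cov / Var(R_m) = 0.01385 / 0.01678 = 0.8254
E(R_Varden) = R_f + β × MRP = 4.0107% + 0.8254 × 5.9403% = 8.91%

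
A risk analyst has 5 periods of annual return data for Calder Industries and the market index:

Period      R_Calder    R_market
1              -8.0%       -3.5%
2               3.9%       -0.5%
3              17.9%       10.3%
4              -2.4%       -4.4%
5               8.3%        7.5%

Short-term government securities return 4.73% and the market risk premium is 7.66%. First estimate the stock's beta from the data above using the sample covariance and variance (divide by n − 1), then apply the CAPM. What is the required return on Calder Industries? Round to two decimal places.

15.41%

Mean R_i = (-8.0 + 3.9 + 17.9 − 2.4 + 8.3) / 5 = 3.9400%
Mean R_m = (-3.5 − 0.5 + 10.3 − 4.4 + 7.5) / 5 = 1.8800%
Σ(R_i − R̄_i)(R_m − R̄_m) = 246.1940  ⇒  Cov = 246.1940 / 4 = 61.5485
Σ(R_m − R̄_m)² = 176.5280  ⇒  Var(R_m) = 176.5280 / 4 = 44.1320
β = Cov / Var(R_m) = 61.5485 / 44.1320 = 1.3946
E(R) = R_f + β × MRP = 4.73% + 1.3946 × 7.66% = 15.41%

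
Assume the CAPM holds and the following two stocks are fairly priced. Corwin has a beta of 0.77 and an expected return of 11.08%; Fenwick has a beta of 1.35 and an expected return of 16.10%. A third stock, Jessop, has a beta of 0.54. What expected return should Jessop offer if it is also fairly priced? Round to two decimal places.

9.09%

MRP (SML slope) = (16.10% − 11.08%) / (1.35 − 0.77) = 5.02% / 0.58 = 8.6552%
R_f (intercept) = 11.08% − 0.77 × 8.6552% = 4.4155%
E(R_Jessop) = R_f + β × MRP = 4.4155% + 0.54 × 8.6552% = 9.09%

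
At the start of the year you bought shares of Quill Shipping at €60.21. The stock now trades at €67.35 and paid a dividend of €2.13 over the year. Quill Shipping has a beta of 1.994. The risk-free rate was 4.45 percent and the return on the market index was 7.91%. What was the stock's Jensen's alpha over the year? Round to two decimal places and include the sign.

+4.05%

Realised HPR = (P1 + D1 − P0) / P0 = (67.35 + 2.13 − 60.21) / 60.21 = 9.27 / 60.21 = 15.3961%
MRP = 7.91% − 4.45% = 3.46%
CAPM required = R_f + β·MRP = 4.45% + 1.994 × 3.46% = 11.34924%
α = realised − required = 15.3961% − 11.34924% = +4.05%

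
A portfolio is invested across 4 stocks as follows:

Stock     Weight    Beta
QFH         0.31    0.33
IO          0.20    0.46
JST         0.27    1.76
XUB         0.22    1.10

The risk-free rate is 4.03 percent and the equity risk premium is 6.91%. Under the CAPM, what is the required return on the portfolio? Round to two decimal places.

β_P = Σ w_i β_i = 0.31×0.33 + 0.20×0.46 + 0.27×1.76 + 0.22×1.10 = 0.9115
E(R_P) = R_f + β_P × MRP = 4.03% + 0.9115 × 6.91% = 10.33%

10.33%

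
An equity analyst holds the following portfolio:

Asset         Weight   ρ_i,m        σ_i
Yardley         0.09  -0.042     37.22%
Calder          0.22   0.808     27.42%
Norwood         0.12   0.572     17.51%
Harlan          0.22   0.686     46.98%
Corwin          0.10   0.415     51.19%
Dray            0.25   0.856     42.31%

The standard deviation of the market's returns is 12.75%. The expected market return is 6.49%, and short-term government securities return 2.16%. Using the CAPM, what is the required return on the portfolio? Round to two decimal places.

β_Yardley = -0.042 × 37.22% / 12.75% = -0.1226
β_Calder = 0.808 × 27.42% / 12.75% = 1.7377
β_Norwood = 0.572 × 17.51% / 12.75% = 0.7855
β_Harlan = 0.686 × 46.98% / 12.75% = 2.5277
β_Corwin = 0.415 × 51.19% / 12.75% = 1.6662
β_Dray = 0.856 × 42.31% / 12.75% = 2.8406
β_P = Σ w_i β_i = 0.09×-0.1226 + 0.22×1.7377 + 0.12×0.7855 + 0.22×2.5277 + 0.10×1.6662 + 0.25×2.8406 = 1.8984
MRP = 6.49% − 2.16% = 4.33%
E(R_P) = R_f + β_P × MRP = 2.16% + 1.8984 × 4.33% = 10.38%

10.38%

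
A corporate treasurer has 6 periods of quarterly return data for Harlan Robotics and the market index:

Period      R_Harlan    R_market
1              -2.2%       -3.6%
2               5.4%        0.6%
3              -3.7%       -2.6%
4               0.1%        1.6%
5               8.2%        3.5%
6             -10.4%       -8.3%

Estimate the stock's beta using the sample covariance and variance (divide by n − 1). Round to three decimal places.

Mean R_i = (-2.2 + 5.4 − 3.7 + 0.1 + 8.2 − 10.4) / 6 = -0.4333%
Mean R_m = (-3.6 + 0.6 − 2.6 + 1.6 + 3.5 − 8.3) / 6 = -1.4667%
Σ(R_i − R̄_i)(R_m − R̄_m) = 132.1467  ⇒  Cov = 132.1467 / 5 = 26.4293
Σ(R_m − R̄_m)² = 90.8733  ⇒  Var(R_m) = 90.8733 / 5 = 18.1747
β = Cov / Var(R_m) = 26.4293 / 18.1747 = 1.4542

1.454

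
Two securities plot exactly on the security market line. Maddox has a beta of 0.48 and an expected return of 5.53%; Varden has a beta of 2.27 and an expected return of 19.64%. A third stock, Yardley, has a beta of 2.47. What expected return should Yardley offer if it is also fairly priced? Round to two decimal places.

21.22%

MRP (SML slope) = (19.64% − 5.53%) / (2.27 − 0.48) = 14.11% / 1.79 = 7.8827%
R_f (intercept) = 5.53% − 0.48 × 7.8827% = 1.7463%
E(R_Yardley) = R_f + β × MRP = 1.7463% + 2.47 × 7.8827% = 21.22%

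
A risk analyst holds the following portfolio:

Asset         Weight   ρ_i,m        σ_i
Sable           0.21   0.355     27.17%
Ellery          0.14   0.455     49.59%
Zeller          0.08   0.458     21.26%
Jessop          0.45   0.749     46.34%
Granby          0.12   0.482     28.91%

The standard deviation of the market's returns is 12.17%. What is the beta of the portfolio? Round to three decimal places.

1.911

β_Sable = 0.355 × 27.17% / 12.17% = 0.7926
β_Ellery = 0.455 × 49.59% / 12.17% = 1.8540
β_Zeller = 0.458 × 21.26% / 12.17% = 0.8001
β_Jessop = 0.749 × 46.34% / 12.17% = 2.8520
β_Granby = 0.482 × 28.91% / 12.17% = 1.1450
β_P = Σ w_i β_i = 0.21×0.7926 + 0.14×1.8540 + 0.08×0.8001 + 0.45×2.8520 + 0.12×1.1450 = 1.9108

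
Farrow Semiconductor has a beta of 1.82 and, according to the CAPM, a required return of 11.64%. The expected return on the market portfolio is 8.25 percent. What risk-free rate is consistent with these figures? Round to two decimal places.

4.12%

E(R) = R_f + β(E(R_m) − R_f) = R_f(1 − β) + β·E(R_m)
11.64% = R_f × (1 − 1.82) + 1.82 × 8.25%
11.64% = R_f × -0.82 + 15.0150%
R_f = (11.64% − 15.0150%) / -0.82 = 4.12%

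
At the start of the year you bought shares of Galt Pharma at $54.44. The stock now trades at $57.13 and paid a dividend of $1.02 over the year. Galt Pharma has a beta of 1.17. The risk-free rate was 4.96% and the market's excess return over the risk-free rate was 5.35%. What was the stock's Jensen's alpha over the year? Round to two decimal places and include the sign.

Realised HPR = (P1 + D1 − P0) / P0 = (57.13 + 1.02 − 54.44) / 54.44 = 3.71 / 54.44 = 6.8148%
CAPM required = R_f + β·MRP = 4.96% + 1.17 × 5.35% = 11.2195%
α = realised − required = 6.8148% − 11.2195% = -4.40%

-4.40%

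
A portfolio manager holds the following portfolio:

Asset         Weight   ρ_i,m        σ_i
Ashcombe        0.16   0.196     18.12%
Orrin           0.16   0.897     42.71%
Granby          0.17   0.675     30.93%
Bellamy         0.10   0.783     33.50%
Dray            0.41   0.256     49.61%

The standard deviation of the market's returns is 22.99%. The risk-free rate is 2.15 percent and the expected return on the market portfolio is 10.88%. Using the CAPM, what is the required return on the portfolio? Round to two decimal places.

9.01%

β_Ashcombe = 0.196 × 18.12% / 22.99% = 0.1545
β_Orrin = 0.897 × 42.71% / 22.99% = 1.6664
β_Granby = 0.675 × 30.93% / 22.99% = 0.9081
β_Bellamy = 0.783 × 33.50% / 22.99% = 1.1410
β_Dray = 0.256 × 49.61% / 22.99% = 0.5524
β_P = Σ w_i β_i = 0.16×0.1545 + 0.16×1.6664 + 0.17×0.9081 + 0.10×1.1410 + 0.41×0.5524 = 0.7863
MRP = 10.88% − 2.15% = 8.73%
E(R_P) = R_f + β_P × MRP = 2.15% + 0.7863 × 8.73% = 9.01%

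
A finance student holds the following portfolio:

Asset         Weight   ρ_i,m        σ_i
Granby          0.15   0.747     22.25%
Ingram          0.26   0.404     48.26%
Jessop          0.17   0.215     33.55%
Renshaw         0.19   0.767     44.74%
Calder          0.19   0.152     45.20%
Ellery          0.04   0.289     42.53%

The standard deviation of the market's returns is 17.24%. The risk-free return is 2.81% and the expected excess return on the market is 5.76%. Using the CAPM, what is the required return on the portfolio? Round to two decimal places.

8.53%

β_Granby = 0.747 × 22.25% / 17.24% = 0.9641
β_Ingram = 0.404 × 48.26% / 17.24% = 1.1309
β_Jessop = 0.215 × 33.55% / 17.24% = 0.4184
β_Renshaw = 0.767 × 44.74% / 17.24% = 1.9905
β_Calder = 0.152 × 45.20% / 17.24% = 0.3985
β_Ellery = 0.289 × 42.53% / 17.24% = 0.7129
β_P = Σ w_i β_i = 0.15×0.9641 + 0.26×1.1309 + 0.17×0.4184 + 0.19×1.9905 + 0.19×0.3985 + 0.04×0.7129 = 0.9922
E(R_P) = R_f + β_P × MRP = 2.81% + 0.9922 × 5.76% = 8.53%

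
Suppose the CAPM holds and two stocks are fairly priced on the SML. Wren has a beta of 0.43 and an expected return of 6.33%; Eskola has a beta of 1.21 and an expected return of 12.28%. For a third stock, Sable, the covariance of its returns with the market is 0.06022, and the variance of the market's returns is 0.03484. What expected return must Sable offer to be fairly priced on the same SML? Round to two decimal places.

MRP = (12.28% − 6.33%) / (1.21 − 0.43) = 7.6282%
R_f = 6.33% − 0.43 × 7.6282% = 3.0499%
β_Sable = Cov / Var(R_m) = 0.06022 / 0.03484 = 1.7285
E(R_Sable) = R_f + β × MRP = 3.0499% + 1.7285 × 7.6282% = 16.24%

16.24%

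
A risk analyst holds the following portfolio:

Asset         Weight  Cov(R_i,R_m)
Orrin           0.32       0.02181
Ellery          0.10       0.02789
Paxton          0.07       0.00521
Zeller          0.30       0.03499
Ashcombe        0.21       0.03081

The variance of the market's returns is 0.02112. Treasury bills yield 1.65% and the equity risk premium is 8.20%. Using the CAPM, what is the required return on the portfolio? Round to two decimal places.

12.17%

β_Orrin = 0.02181 / 0.02112 = 1.0327
β_Ellery = 0.02789 / 0.02112 = 1.3205
β_Paxton = 0.00521 / 0.02112 = 0.2467
β_Zeller = 0.03499 / 0.02112 = 1.6567
β_Ashcombe = 0.03081 / 0.02112 = 1.4588
β_P = Σ w_i β_i = 0.32×1.0327 + 0.10×1.3205 + 0.07×0.2467 + 0.30×1.6567 + 0.21×1.4588 = 1.2831
E(R_P) = R_f + β_P × MRP = 1.65% + 1.2831 × 8.20% = 12.17%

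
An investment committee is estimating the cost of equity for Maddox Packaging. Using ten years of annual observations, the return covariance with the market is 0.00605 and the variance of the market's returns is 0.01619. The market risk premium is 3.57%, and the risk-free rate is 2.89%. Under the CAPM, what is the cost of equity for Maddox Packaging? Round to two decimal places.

β = Cov(R_i, R_m) / Var(R_m) = 0.00605 / 0.01619 = 0.3737
E(R) = R_f + β × MRP = 2.89% + 0.3737 × 3.57% = 4.22%

4.22%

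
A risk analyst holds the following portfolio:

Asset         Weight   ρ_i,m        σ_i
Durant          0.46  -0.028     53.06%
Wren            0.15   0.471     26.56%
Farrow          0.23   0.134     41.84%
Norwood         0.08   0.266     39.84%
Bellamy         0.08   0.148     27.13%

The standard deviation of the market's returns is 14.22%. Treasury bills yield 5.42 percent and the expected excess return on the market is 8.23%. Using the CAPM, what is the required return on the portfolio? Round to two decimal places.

β_Durant = -0.028 × 53.06% / 14.22% = -0.1045
β_Wren = 0.471 × 26.56% / 14.22% = 0.8797
β_Farrow = 0.134 × 41.84% / 14.22% = 0.3943
β_Norwood = 0.266 × 39.84% / 14.22% = 0.7452
β_Bellamy = 0.148 × 27.13% / 14.22% = 0.2824
β_P = Σ w_i β_i = 0.46×-0.1045 + 0.15×0.8797 + 0.23×0.3943 + 0.08×0.7452 + 0.08×0.2824 = 0.2568
E(R_P) = R_f + β_P × MRP = 5.42% + 0.2568 × 8.23% = 7.53%

7.53%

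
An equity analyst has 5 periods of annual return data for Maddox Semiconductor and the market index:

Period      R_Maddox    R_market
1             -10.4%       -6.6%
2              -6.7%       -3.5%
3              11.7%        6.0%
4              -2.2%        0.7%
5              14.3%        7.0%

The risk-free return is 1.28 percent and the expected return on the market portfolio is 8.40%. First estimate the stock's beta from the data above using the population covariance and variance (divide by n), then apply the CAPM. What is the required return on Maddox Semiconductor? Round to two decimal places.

14.42%

Mean R_i = (-10.4 − 6.7 + 11.7 − 2.2 + 14.3) / 5 = 1.3400%
Mean R_m = (-6.6 − 3.5 + 6.0 + 0.7 + 7.0) / 5 = 0.7200%
Σ(R_i − R̄_i)(R_m − R̄_m) = 256.0260  ⇒  Cov = 256.0260 / 5 = 51.2052
Σ(R_m − R̄_m)² = 138.7080  ⇒  Var(R_m) = 138.7080 / 5 = 27.7416
β = Cov / Var(R_m) = 51.2052 / 27.7416 = 1.8458
MRP = 8.40% − 1.28% = 7.12%
E(R) = R_f + β × MRP = 1.28% + 1.8458 × 7.12% = 14.42%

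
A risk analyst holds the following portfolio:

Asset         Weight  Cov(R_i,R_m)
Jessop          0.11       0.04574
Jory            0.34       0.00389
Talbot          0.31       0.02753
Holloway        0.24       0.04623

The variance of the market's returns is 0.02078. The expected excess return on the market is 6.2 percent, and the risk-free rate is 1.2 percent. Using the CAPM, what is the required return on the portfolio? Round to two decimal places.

8.95%

β_Jessop = 0.04574 / 0.02078 = 2.2012
β_Jory = 0.00389 / 0.02078 = 0.1872
β_Talbot = 0.02753 / 0.02078 = 1.3248
β_Holloway = 0.04623 / 0.02078 = 2.2247
β_P = Σ w_i β_i = 0.11×2.2012 + 0.34×0.1872 + 0.31×1.3248 + 0.24×2.2247 = 1.2504
E(R_P) = R_f + β_P × MRP = 1.2% + 1.2504 × 6.2% = 8.95%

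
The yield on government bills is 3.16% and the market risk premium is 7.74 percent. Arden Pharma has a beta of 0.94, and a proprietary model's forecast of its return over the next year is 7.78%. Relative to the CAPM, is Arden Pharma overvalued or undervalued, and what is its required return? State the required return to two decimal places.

Required return = R_f + β·MRP = 3.16% + 0.94 × 7.74% = 10.44%
Forecast 7.78% < required 10.44% → the stock plots below the SML → overvalued.

Overvalued; required return 10.44%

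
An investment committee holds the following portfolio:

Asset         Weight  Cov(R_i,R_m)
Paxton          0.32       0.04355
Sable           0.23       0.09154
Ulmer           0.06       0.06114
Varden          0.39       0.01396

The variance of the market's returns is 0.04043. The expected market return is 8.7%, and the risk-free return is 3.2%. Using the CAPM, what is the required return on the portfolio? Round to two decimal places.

β_Paxton = 0.04355 / 0.04043 = 1.0772
β_Sable = 0.09154 / 0.04043 = 2.2642
β_Ulmer = 0.06114 / 0.04043 = 1.5122
β_Varden = 0.01396 / 0.04043 = 0.3453
β_P = Σ w_i β_i = 0.32×1.0772 + 0.23×2.2642 + 0.06×1.5122 + 0.39×0.3453 = 1.0909
MRP = 8.7% − 3.2% = 5.50%
E(R_P) = R_f + β_P × MRP = 3.2% + 1.0909 × 5.5% = 9.20%

9.20%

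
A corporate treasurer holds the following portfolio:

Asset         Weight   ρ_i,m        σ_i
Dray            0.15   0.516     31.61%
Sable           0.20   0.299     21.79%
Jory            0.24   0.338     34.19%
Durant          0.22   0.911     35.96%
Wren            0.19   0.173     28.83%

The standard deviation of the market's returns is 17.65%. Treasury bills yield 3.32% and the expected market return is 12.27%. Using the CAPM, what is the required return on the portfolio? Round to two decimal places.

10.76%

β_Dray = 0.516 × 31.61% / 17.65% = 0.9241
β_Sable = 0.299 × 21.79% / 17.65% = 0.3691
β_Jory = 0.338 × 34.19% / 17.65% = 0.6547
β_Durant = 0.911 × 35.96% / 17.65% = 1.8561
β_Wren = 0.173 × 28.83% / 17.65% = 0.2826
β_P = Σ w_i β_i = 0.15×0.9241 + 0.20×0.3691 + 0.24×0.6547 + 0.22×1.8561 + 0.19×0.2826 = 0.8316
MRP = 12.27% − 3.32% = 8.95%
E(R_P) = R_f + β_P × MRP = 3.32% + 0.8316 × 8.95% = 10.76%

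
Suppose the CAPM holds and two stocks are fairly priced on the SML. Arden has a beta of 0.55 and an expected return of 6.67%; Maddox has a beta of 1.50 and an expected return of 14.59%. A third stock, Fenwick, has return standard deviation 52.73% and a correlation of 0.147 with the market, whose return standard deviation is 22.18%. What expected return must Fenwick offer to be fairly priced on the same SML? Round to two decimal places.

5.00%

MRP = (14.59% − 6.67%) / (1.50 − 0.55) = 8.3368%
R_f = 6.67% − 0.55 × 8.3368% = 2.0848%
β_Fenwick = ρ·σ_i/σ_m = 0.147 × 52.73 / 22.18 = 0.3495
E(R_Fenwick) = R_f + β × MRP = 2.0848% + 0.3495 × 8.3368% = 5.00%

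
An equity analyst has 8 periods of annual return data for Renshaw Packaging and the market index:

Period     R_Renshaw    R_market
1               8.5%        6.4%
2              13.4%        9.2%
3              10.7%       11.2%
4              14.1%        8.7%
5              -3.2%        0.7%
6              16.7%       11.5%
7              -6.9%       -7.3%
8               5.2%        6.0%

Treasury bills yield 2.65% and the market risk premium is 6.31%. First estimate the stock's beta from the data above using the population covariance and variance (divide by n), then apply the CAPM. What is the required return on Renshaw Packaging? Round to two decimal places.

Mean R_i = (8.5 + 13.4 + 10.7 + 14.1 − 3.2 + 16.7 − 6.9 + 5.2) / 8 = 7.3125%
Mean R_m = (6.4 + 9.2 + 11.2 + 8.7 + 0.7 + 11.5 − 7.3 + 6.0) / 8 = 5.8000%
Σ(R_i − R̄_i)(R_m − R̄_m) = 352.2700  ⇒  Cov = 352.2700 / 8 = 44.0338
Σ(R_m − R̄_m)² = 279.6400  ⇒  Var(R_m) = 279.6400 / 8 = 34.9550
β = Cov / Var(R_m) = 44.0338 / 34.9550 = 1.2597
E(R) = R_f + β × MRP = 2.65% + 1.2597 × 6.31% = 10.60%

10.60%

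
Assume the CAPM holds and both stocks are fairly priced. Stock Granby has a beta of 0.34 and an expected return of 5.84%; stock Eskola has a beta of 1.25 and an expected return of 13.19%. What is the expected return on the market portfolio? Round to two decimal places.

Both satisfy E(R) = R_f + β·MRP, so the slope of the SML is
MRP = (13.19% − 5.84%) / (1.25 − 0.34) = 7.35% / 0.91 = 8.0769%
R_f = E(R_Granby) − β_Granby·MRP = 5.84% − 0.34 × 8.0769% = 3.0939%
E(R_m) = R_f + MRP = 3.0939% + 8.0769% = 11.17%

11.17%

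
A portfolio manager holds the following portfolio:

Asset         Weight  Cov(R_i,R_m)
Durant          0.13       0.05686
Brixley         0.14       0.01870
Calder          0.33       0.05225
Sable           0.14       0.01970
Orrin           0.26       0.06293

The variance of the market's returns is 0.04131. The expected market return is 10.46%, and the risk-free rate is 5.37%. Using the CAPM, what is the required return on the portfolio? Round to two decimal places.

11.08%

β_Durant = 0.05686 / 0.04131 = 1.3764
β_Brixley = 0.01870 / 0.04131 = 0.4527
β_Calder = 0.05225 / 0.04131 = 1.2648
β_Sable = 0.01970 / 0.04131 = 0.4769
β_Orrin = 0.06293 / 0.04131 = 1.5234
β_P = Σ w_i β_i = 0.13×1.3764 + 0.14×0.4527 + 0.33×1.2648 + 0.14×0.4769 + 0.26×1.5234 = 1.1225
MRP = 10.46% − 5.37% = 5.09%
E(R_P) = R_f + β_P × MRP = 5.37% + 1.1225 × 5.09% = 11.08%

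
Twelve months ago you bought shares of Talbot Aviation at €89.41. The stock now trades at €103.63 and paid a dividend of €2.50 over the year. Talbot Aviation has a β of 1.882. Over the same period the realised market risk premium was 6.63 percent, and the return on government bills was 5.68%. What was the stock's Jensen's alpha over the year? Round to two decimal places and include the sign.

Realised HPR = (P1 + D1 − P0) / P0 = (103.63 + 2.50 − 89.41) / 89.41 = 16.72 / 89.41 = 18.7004%
CAPM required = R_f + β·MRP = 5.68% + 1.882 × 6.63% = 18.15766%
α = realised − required = 18.7004% − 18.15766% = +0.54%

+0.54%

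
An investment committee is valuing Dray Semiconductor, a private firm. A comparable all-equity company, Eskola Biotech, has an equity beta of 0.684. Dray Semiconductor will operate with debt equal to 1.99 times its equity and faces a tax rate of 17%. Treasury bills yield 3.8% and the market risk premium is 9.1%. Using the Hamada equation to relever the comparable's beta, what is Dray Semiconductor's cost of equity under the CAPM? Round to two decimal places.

β_L = β_U × [1 + (1 − t)(D/E)] = 0.684 × [1 + (1 − 0.17) × 1.99]
    = 0.684 × [1 + 0.83 × 1.99] = 0.684 × 2.6517 = 1.8138
E(R) = R_f + β_L × MRP = 3.8% + 1.8138 × 9.1% = 20.31%

20.31%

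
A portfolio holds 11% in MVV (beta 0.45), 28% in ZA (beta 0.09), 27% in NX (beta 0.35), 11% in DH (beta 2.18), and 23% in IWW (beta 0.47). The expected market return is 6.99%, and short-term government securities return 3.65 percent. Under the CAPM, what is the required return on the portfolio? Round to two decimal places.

β_P = Σ w_i β_i = 0.11×0.45 + 0.28×0.09 + 0.27×0.35 + 0.11×2.18 + 0.23×0.47 = 0.5171
MRP = 6.99% − 3.65% = 3.34%
E(R_P) = R_f + β_P × MRP = 3.65% + 0.5171 × 3.34% = 5.38%

5.38%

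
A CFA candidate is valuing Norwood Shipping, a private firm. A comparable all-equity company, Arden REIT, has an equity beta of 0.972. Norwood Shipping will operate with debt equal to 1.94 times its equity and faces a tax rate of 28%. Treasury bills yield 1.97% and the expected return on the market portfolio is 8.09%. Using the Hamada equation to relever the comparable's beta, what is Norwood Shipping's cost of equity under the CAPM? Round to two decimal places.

β_L = β_U × [1 + (1 − t)(D/E)] = 0.972 × [1 + (1 − 0.28) × 1.94]
    = 0.972 × [1 + 0.72 × 1.94] = 0.972 × 2.3968 = 2.3297
MRP = 8.09% − 1.97% = 6.12%
E(R) = R_f + β_L × MRP = 1.97% + 2.3297 × 6.12% = 16.23%

16.23%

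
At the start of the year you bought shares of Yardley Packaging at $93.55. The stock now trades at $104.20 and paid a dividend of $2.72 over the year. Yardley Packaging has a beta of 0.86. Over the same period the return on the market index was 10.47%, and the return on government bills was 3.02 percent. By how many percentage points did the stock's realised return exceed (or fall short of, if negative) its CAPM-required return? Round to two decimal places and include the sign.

+4.86%

Realised HPR = (P1 + D1 − P0) / P0 = (104.20 + 2.72 − 93.55) / 93.55 = 13.37 / 93.55 = 14.2918%
MRP = 10.47% − 3.02% = 7.45%
CAPM required = R_f + β·MRP = 3.02% + 0.86 × 7.45% = 9.4270%
α = realised − required = 14.2918% − 9.4270% = +4.86%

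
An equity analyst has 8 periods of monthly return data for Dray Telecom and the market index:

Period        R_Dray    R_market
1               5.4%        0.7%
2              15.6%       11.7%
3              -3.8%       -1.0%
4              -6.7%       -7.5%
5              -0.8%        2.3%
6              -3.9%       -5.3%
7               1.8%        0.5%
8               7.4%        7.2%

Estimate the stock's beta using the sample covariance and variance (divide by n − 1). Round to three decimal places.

1.097

Mean R_i = (5.4 + 15.6 − 3.8 − 6.7 − 0.8 − 3.9 + 1.8 + 7.4) / 8 = 1.8750%
Mean R_m = (0.7 + 11.7 − 1.0 − 7.5 + 2.3 − 5.3 + 0.5 + 7.2) / 8 = 1.0750%
Σ(R_i − R̄_i)(R_m − R̄_m) = 297.2350  ⇒  Cov = 297.2350 / 7 = 42.4621
Σ(R_m − R̄_m)² = 270.8550  ⇒  Var(R_m) = 270.8550 / 7 = 38.6936
β = Cov / Var(R_m) = 42.4621 / 38.6936 = 1.0974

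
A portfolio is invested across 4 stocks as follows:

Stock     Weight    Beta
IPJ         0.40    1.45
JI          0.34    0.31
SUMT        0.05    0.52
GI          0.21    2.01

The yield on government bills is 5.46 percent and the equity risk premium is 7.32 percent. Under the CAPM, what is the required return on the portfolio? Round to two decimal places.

β_P = Σ w_i β_i = 0.40×1.45 + 0.34×0.31 + 0.05×0.52 + 0.21×2.01 = 1.1335
E(R_P) = R_f + β_P × MRP = 5.46% + 1.1335 × 7.32% = 13.76%

13.76%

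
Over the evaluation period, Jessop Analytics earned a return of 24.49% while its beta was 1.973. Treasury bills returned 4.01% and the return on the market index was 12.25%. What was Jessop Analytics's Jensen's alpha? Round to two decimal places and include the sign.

+4.22%

Market excess return = 12.25% − 4.01% = 8.24%
CAPM benchmark = R_f + β(R_m − R_f) = 4.01% + 1.973 × 8.24% = 20.26752%
α = actual − benchmark = 24.49% − 20.26752% = +4.22%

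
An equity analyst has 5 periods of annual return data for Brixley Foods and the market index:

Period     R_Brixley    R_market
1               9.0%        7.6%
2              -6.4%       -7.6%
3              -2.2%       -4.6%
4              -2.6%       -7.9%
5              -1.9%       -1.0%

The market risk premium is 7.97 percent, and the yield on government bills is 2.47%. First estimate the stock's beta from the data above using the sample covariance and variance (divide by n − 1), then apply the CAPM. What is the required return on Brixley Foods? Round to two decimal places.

9.22%

Mean R_i = (9.0 − 6.4 − 2.2 − 2.6 − 1.9) / 5 = -0.8200%
Mean R_m = (7.6 − 7.6 − 4.6 − 7.9 − 1.0) / 5 = -2.7000%
Σ(R_i − R̄_i)(R_m − R̄_m) = 138.5300  ⇒  Cov = 138.5300 / 4 = 34.6325
Σ(R_m − R̄_m)² = 163.6400  ⇒  Var(R_m) = 163.6400 / 4 = 40.9100
β = Cov / Var(R_m) = 34.6325 / 40.9100 = 0.8466
E(R) = R_f + β × MRP = 2.47% + 0.8466 × 7.97% = 9.22%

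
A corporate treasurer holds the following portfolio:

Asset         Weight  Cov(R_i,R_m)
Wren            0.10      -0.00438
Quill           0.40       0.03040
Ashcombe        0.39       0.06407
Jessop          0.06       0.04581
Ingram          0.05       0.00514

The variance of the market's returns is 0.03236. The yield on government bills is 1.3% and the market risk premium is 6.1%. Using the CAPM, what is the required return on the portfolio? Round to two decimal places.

8.79%

β_Wren = -0.00438 / 0.03236 = -0.1354
β_Quill = 0.03040 / 0.03236 = 0.9394
β_Ashcombe = 0.06407 / 0.03236 = 1.9799
β_Jessop = 0.04581 / 0.03236 = 1.4156
β_Ingram = 0.00514 / 0.03236 = 0.1588
β_P = Σ w_i β_i = 0.10×-0.1354 + 0.40×0.9394 + 0.39×1.9799 + 0.06×1.4156 + 0.05×0.1588 = 1.2273
E(R_P) = R_f + β_P × MRP = 1.3% + 1.2273 × 6.1% = 8.79%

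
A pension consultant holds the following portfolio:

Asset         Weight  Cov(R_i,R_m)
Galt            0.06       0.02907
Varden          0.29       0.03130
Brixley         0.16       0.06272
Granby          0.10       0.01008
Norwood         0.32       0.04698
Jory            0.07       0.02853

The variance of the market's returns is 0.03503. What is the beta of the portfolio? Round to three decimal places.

1.110

β_Galt = 0.02907 / 0.03503 = 0.8299
β_Varden = 0.03130 / 0.03503 = 0.8935
β_Brixley = 0.06272 / 0.03503 = 1.7905
β_Granby = 0.01008 / 0.03503 = 0.2878
β_Norwood = 0.04698 / 0.03503 = 1.3411
β_Jory = 0.02853 / 0.03503 = 0.8144
β_P = Σ w_i β_i = 0.06×0.8299 + 0.29×0.8935 + 0.16×1.7905 + 0.10×0.2878 + 0.32×1.3411 + 0.07×0.8144 = 1.1103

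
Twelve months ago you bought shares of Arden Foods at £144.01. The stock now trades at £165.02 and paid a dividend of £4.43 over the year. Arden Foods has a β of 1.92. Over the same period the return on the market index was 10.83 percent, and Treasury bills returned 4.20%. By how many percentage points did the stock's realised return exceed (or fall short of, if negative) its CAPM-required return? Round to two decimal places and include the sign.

+0.74%

Realised HPR = (P1 + D1 − P0) / P0 = (165.02 + 4.43 − 144.01) / 144.01 = 25.44 / 144.01 = 17.6654%
MRP = 10.83% − 4.20% = 6.63%
CAPM required = R_f + β·MRP = 4.20% + 1.92 × 6.63% = 16.9296%
α = realised − required = 17.6654% − 16.9296% = +0.74%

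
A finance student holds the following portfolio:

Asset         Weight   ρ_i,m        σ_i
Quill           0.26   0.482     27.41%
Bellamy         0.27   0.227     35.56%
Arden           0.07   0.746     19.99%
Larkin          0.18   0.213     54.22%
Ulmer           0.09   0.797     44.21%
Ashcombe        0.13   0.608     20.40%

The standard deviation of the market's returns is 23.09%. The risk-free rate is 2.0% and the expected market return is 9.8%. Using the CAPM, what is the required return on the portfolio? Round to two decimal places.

6.57%

β_Quill = 0.482 × 27.41% / 23.09% = 0.5722
β_Bellamy = 0.227 × 35.56% / 23.09% = 0.3496
β_Arden = 0.746 × 19.99% / 23.09% = 0.6458
β_Larkin = 0.213 × 54.22% / 23.09% = 0.5002
β_Ulmer = 0.797 × 44.21% / 23.09% = 1.5260
β_Ashcombe = 0.608 × 20.40% / 23.09% = 0.5372
β_P = Σ w_i β_i = 0.26×0.5722 + 0.27×0.3496 + 0.07×0.6458 + 0.18×0.5002 + 0.09×1.5260 + 0.13×0.5372 = 0.5856
MRP = 9.8% − 2.0% = 7.80%
E(R_P) = R_f + β_P × MRP = 2.0% + 0.5856 × 7.8% = 6.57%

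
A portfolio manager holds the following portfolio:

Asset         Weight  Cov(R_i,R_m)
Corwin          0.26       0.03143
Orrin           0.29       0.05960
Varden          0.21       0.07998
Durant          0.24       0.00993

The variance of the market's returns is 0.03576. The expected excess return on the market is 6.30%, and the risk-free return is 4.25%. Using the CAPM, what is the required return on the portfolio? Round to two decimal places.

12.11%

β_Corwin = 0.03143 / 0.03576 = 0.8789
β_Orrin = 0.05960 / 0.03576 = 1.6667
β_Varden = 0.07998 / 0.03576 = 2.2366
β_Durant = 0.00993 / 0.03576 = 0.2777
β_P = Σ w_i β_i = 0.26×0.8789 + 0.29×1.6667 + 0.21×2.2366 + 0.24×0.2777 = 1.2482
E(R_P) = R_f + β_P × MRP = 4.25% + 1.2482 × 6.30% = 12.11%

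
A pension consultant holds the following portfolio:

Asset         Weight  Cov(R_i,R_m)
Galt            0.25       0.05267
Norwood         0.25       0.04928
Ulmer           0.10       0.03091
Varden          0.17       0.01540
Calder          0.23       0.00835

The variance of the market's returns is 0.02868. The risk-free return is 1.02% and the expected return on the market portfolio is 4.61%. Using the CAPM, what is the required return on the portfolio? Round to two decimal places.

β_Galt = 0.05267 / 0.02868 = 1.8365
β_Norwood = 0.04928 / 0.02868 = 1.7183
β_Ulmer = 0.03091 / 0.02868 = 1.0778
β_Varden = 0.01540 / 0.02868 = 0.5370
β_Calder = 0.00835 / 0.02868 = 0.2911
β_P = Σ w_i β_i = 0.25×1.8365 + 0.25×1.7183 + 0.10×1.0778 + 0.17×0.5370 + 0.23×0.2911 = 1.1547
MRP = 4.61% − 1.02% = 3.59%
E(R_P) = R_f + β_P × MRP = 1.02% + 1.1547 × 3.59% = 5.17%

5.17%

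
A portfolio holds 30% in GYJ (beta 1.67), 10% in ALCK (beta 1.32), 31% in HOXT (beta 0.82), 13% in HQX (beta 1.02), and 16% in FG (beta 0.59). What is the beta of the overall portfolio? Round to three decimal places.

β_P = Σ w_i β_i = 0.30×1.67 + 0.10×1.32 + 0.31×0.82 + 0.13×1.02 + 0.16×0.59 = 1.1142

1.114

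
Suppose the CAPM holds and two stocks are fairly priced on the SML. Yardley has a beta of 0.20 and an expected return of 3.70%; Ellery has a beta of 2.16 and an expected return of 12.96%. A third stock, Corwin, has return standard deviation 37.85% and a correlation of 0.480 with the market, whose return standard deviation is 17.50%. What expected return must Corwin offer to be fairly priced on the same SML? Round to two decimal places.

7.66%

MRP = (12.96% − 3.70%) / (2.16 − 0.20) = 4.7245%
R_f = 3.70% − 0.20 × 4.7245% = 2.7551%
β_Corwin = ρ·σ_i/σ_m = 0.480 × 37.85 / 17.50 = 1.0382
E(R_Corwin) = R_f + β × MRP = 2.7551% + 1.0382 × 4.7245% = 7.66%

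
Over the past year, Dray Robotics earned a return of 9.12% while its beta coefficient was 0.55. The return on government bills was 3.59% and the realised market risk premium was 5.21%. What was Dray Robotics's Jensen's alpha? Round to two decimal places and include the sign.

CAPM benchmark = R_f + β(R_m − R_f) = 3.59% + 0.55 × 5.21% = 6.4555%
α = actual − benchmark = 9.12% − 6.4555% = +2.66%

+2.66%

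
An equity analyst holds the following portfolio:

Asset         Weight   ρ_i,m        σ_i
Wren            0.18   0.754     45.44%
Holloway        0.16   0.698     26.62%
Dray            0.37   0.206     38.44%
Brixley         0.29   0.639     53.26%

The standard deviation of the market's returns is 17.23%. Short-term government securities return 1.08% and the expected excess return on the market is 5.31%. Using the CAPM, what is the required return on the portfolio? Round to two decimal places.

7.84%

β_Wren = 0.754 × 45.44% / 17.23% = 1.9885
β_Holloway = 0.698 × 26.62% / 17.23% = 1.0784
β_Dray = 0.206 × 38.44% / 17.23% = 0.4596
β_Brixley = 0.639 × 53.26% / 17.23% = 1.9752
β_P = Σ w_i β_i = 0.18×1.9885 + 0.16×1.0784 + 0.37×0.4596 + 0.29×1.9752 = 1.2733
E(R_P) = R_f + β_P × MRP = 1.08% + 1.2733 × 5.31% = 7.84%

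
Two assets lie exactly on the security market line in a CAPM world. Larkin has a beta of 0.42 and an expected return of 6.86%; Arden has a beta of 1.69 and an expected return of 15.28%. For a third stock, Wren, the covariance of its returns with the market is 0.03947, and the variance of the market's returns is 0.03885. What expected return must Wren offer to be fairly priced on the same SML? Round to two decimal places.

MRP = (15.28% − 6.86%) / (1.69 − 0.42) = 6.6299%
R_f = 6.86% − 0.42 × 6.6299% = 4.0754%
β_Wren = Cov / Var(R_m) = 0.03947 / 0.03885 = 1.0160
E(R_Wren) = R_f + β × MRP = 4.0754% + 1.0160 × 6.6299% = 10.81%

10.81%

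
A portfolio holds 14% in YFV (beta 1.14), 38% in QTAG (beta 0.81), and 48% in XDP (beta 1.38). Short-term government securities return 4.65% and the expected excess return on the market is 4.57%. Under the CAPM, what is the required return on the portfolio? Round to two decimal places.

β_P = Σ w_i β_i = 0.14×1.14 + 0.38×0.81 + 0.48×1.38 = 1.1298
E(R_P) = R_f + β_P × MRP = 4.65% + 1.1298 × 4.57% = 9.81%

9.81%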